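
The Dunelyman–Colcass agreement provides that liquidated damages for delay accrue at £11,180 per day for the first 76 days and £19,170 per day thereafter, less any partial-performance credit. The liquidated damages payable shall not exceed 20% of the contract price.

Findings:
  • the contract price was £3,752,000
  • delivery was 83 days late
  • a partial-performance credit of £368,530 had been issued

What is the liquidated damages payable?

£615,340

First 76 days: 76 × £11,180 = £849,680
Remaining days: (83 − 76) × £19,170 = £134,190
Accrued per-day damages: £849,680 + £134,190 = £983,870
Less partial-performance credit: £983,870 − £368,530 = £615,340
Cap: 20% of £3,752,000 = £750,400
Cap at £750,400: £615,340 is within the cap, no reduction.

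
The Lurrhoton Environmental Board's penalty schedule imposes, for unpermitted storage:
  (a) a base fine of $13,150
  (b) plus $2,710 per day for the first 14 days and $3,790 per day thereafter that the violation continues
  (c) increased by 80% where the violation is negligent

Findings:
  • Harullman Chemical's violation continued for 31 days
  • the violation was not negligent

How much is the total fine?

First 14 days: 14 × $2,710 = $37,940
Remaining days: (31 − 14) × $3,790 = $64,430
Per-day component: $37,940 + $64,430 = $102,370
Base plus per-day: $13,150 + $102,370 = $115,520
The violation was not negligent: no 80% increase.

$115,520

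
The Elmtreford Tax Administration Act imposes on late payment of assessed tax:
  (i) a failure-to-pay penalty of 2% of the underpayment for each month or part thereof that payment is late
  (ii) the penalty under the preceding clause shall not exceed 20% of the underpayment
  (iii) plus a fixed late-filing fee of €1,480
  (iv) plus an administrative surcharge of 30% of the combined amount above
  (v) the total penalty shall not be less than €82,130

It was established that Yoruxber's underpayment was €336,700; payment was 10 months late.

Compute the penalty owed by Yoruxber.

Accrued rate: 2% × 10 = 20%, capped at 20% → 20%
Failure-to-pay penalty: 20% of €336,700 = €67,340
Penalty before surcharge: €67,340 + €1,480 = €68,820
Administrative surcharge: 30% of €68,820 = €20,646
Total penalty: €68,820 + €20,646 = €89,466
Minimum €82,130: €89,466 meets the minimum, no increase.

€89,466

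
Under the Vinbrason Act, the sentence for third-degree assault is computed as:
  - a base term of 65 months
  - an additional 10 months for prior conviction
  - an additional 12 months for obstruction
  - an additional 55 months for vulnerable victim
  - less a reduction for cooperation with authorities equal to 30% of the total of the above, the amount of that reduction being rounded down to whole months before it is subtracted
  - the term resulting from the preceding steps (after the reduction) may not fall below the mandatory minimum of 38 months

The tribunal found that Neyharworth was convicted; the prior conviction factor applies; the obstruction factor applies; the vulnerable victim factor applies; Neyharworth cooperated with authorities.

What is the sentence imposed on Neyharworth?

Prior conviction enhancement: +10 months
Obstruction enhancement: +12 months
Vulnerable victim enhancement: +55 months
Adjusted term: 65 months + 10 months + 12 months + 55 months = 142 months
Cooperation with authorities reduction: 30% of 142 months = 42 months (rounded down)
After reduction: 142 − 42 = 100 months
Minimum 38 months: 100 months meets the minimum, no increase.

100 months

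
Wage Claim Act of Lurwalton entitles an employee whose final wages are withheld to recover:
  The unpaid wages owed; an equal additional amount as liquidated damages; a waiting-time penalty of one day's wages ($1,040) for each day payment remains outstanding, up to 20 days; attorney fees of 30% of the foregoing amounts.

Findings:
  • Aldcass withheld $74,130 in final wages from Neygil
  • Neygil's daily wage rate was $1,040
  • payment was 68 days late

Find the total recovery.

Liquidated damages (equal amount): $74,130
Penalty days: min(68, 20) = 20
Waiting-time penalty: 20 × $1,040 = $20,800
Subtotal: $74,130 + $74,130 + $20,800 = $169,060
Attorney fees: 30% of $169,060 = $50,718
Total award: $169,060 + $50,718 = $219,778

Total award: $219,778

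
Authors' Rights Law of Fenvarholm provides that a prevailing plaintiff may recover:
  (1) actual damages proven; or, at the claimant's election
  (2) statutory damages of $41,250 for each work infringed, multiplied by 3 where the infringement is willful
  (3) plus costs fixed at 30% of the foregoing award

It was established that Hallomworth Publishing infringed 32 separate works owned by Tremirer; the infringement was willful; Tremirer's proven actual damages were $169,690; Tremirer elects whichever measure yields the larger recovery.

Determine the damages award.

Statutory damages: 32 × $41,250 = $1,320,000
Trebled: 3 × $1,320,000 = $3,960,000
Greater of actual damages ($169,690) or enhanced statutory damages ($3,960,000): $3,960,000
Costs: 30% of $3,960,000 = $1,188,000
Award plus costs: $3,960,000 + $1,188,000 = $5,148,000

$5,148,000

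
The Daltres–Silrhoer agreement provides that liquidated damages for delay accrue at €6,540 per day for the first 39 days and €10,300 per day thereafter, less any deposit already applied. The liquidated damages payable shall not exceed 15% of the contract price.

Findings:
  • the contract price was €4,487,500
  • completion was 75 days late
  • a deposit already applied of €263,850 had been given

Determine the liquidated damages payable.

€362,010

First 39 days: 39 × €6,540 = €255,060
Remaining days: (75 − 39) × €10,300 = €370,800
Accrued per-day damages: €255,060 + €370,800 = €625,860
Less deposit already applied: €625,860 − €263,850 = €362,010
Cap: 15% of €4,487,500 = €673,125
Cap at €673,125: €362,010 is within the cap, no reduction.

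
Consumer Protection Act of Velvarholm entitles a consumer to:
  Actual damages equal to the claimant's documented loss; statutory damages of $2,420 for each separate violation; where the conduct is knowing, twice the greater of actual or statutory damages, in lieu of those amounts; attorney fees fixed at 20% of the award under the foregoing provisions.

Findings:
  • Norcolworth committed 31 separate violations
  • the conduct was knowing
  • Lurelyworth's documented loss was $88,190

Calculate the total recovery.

Statutory damages: 31 × $2,420 = $75,020
Greater of actual damages ($88,190) or statutory damages ($75,020): $88,190
Doubled: 2 × $88,190 = $176,380
Attorney fees: 20% of $176,380 = $35,276
Total recovery: $176,380 + $35,276 = $211,656

$211,656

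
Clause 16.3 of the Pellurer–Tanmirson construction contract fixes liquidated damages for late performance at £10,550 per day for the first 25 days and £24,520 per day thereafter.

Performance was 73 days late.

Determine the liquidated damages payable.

£1,440,710

First 25 days: 25 × £10,550 = £263,750
Remaining days: (73 − 25) × £24,520 = £1,176,960
Accrued per-day damages: £263,750 + £1,176,960 = £1,440,710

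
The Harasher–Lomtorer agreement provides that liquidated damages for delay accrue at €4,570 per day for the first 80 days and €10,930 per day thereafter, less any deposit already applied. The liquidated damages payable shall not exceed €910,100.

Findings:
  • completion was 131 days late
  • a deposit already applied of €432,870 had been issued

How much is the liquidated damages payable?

First 80 days: 80 × €4,570 = €365,600
Remaining days: (131 − 80) × €10,930 = €557,430
Accrued per-day damages: €365,600 + €557,430 = €923,030
Less deposit already applied: €923,030 − €432,870 = €490,160
Cap at €910,100: €490,160 is within the cap, no reduction.

€490,160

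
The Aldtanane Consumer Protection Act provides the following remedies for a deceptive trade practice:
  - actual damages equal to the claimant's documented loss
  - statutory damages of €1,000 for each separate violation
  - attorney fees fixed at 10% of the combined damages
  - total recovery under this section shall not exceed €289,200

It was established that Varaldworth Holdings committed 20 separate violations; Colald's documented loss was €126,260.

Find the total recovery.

€160,886

Statutory damages: 20 × €1,000 = €20,000
Combined damages: €126,260 + €20,000 = €146,260
Attorney fees: 10% of €146,260 = €14,626
Total before cap: €146,260 + €14,626 = €160,886
Cap at €289,200: €160,886 is within the cap, no reduction.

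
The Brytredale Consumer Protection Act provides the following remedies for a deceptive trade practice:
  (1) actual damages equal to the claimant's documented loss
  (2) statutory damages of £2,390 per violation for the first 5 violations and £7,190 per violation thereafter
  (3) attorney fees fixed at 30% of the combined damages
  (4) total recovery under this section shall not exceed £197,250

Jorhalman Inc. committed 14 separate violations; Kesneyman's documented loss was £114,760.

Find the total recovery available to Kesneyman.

First 5 violations: 5 × £2,390 = £11,950
Remaining violations: (14 − 5) × £7,190 = £64,710
Statutory damages: £11,950 + £64,710 = £76,660
Combined damages: £114,760 + £76,660 = £191,420
Attorney fees: 30% of £191,420 = £57,426
Total before cap: £191,420 + £57,426 = £248,846
Cap at £197,250: £248,846 exceeds the cap → £197,250

£197,250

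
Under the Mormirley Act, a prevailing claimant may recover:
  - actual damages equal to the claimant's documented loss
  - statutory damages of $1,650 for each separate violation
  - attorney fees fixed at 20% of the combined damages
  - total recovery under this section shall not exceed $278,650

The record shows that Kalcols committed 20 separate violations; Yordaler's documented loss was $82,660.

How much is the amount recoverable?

Statutory damages: 20 × $1,650 = $33,000
Combined damages: $82,660 + $33,000 = $115,660
Attorney fees: 20% of $115,660 = $23,132
Total before cap: $115,660 + $23,132 = $138,792
Cap at $278,650: $138,792 is within the cap, no reduction.

$138,792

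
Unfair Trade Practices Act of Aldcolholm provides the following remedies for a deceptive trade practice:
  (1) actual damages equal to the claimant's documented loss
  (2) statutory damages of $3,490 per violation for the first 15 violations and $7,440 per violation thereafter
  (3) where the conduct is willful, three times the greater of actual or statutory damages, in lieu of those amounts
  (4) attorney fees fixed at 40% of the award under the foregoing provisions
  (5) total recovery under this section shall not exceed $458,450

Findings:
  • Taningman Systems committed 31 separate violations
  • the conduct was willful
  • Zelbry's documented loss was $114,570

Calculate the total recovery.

Total recovery: $458,450

First 15 violations: 15 × $3,490 = $52,350
Remaining violations: (31 − 15) × $7,440 = $119,040
Statutory damages: $52,350 + $119,040 = $171,390
Greater of actual damages ($114,570) or statutory damages ($171,390): $171,390
Trebled: 3 × $171,390 = $514,170
Attorney fees: 40% of $514,170 = $205,668
Total before cap: $514,170 + $205,668 = $719,838
Cap at $458,450: $719,838 exceeds the cap → $458,450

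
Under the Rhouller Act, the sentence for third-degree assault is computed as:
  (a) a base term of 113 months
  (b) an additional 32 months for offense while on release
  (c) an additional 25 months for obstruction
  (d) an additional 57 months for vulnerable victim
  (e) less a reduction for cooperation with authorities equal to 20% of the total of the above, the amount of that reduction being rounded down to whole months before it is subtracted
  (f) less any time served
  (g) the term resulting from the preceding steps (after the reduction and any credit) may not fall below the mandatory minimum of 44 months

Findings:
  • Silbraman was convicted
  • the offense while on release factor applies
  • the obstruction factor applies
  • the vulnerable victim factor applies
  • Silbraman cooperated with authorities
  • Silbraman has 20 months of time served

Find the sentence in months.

162 months

Offense while on release enhancement: +32 months
Obstruction enhancement: +25 months
Vulnerable victim enhancement: +57 months
Adjusted term: 113 months + 32 months + 25 months + 57 months = 227 months
Cooperation with authorities reduction: 20% of 227 months = 45 months (rounded down)
After reduction: 227 − 45 = 182 months
Less time served: 182 months − 20 months = 162 months
Minimum 44 months: 162 months meets the minimum, no increase.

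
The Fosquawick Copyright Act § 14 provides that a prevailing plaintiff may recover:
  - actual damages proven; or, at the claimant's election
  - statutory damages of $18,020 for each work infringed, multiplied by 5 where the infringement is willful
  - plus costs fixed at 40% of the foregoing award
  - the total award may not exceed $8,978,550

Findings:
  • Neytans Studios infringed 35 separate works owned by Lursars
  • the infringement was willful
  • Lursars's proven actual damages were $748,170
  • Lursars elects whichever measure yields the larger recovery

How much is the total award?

Statutory damages: 35 × $18,020 = $630,700
Multiplied by 5: 5 × $630,700 = $3,153,500
Greater of actual damages ($748,170) or enhanced statutory damages ($3,153,500): $3,153,500
Costs: 40% of $3,153,500 = $1,261,400
Award plus costs: $3,153,500 + $1,261,400 = $4,414,900
Cap at $8,978,550: $4,414,900 is within the cap, no reduction.

Award: $4,414,900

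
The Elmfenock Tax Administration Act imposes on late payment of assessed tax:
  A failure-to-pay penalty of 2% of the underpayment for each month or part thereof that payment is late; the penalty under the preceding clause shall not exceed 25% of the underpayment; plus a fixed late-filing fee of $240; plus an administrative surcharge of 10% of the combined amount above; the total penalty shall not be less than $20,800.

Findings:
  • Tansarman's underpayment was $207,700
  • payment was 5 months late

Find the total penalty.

Accrued rate: 2% × 5 = 10%, capped at 25% → 10%
Failure-to-pay penalty: 10% of $207,700 = $20,770
Penalty before surcharge: $20,770 + $240 = $21,010
Administrative surcharge: 10% of $21,010 = $2,101
Total penalty: $21,010 + $2,101 = $23,111
Minimum $20,800: $23,111 meets the minimum, no increase.

$23,111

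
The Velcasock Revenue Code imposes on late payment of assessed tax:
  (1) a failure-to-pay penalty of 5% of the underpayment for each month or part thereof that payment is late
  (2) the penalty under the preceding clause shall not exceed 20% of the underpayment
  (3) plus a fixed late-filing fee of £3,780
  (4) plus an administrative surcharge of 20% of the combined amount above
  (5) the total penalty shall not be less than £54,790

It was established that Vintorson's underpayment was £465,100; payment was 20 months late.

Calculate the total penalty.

£116,160

Accrued rate: 5% × 20 = 100%, capped at 20% → 20%
Failure-to-pay penalty: 20% of £465,100 = £93,020
Penalty before surcharge: £93,020 + £3,780 = £96,800
Administrative surcharge: 20% of £96,800 = £19,360
Total penalty: £96,800 + £19,360 = £116,160
Minimum £54,790: £116,160 meets the minimum, no increase.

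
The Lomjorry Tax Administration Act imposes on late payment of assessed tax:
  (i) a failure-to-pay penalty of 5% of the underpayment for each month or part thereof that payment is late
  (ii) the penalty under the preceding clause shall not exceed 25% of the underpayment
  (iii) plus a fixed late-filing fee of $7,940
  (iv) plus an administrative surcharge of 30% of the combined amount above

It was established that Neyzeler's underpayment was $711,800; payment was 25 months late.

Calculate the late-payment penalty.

Accrued rate: 5% × 25 = 125%, capped at 25% → 25%
Failure-to-pay penalty: 25% of $711,800 = $177,950
Penalty before surcharge: $177,950 + $7,940 = $185,890
Administrative surcharge: 30% of $185,890 = $55,767
Total penalty: $185,890 + $55,767 = $241,657

$241,657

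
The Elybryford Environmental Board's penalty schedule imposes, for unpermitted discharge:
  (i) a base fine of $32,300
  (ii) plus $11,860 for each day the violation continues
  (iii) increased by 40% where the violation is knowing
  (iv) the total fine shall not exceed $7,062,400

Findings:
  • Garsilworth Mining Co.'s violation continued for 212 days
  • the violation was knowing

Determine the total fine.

Civil penalty: $3,565,268

Per-day component: 212 × $11,860 = $2,514,320
Base plus per-day: $32,300 + $2,514,320 = $2,546,620
Enhancement: 40% of $2,546,620 = $1,018,648
Enhanced fine: $2,546,620 + $1,018,648 = $3,565,268
Cap at $7,062,400: $3,565,268 is within the cap, no reduction.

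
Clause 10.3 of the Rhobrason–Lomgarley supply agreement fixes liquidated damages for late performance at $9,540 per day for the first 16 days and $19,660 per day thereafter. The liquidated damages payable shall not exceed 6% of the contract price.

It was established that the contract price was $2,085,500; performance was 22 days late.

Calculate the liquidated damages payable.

First 16 days: 16 × $9,540 = $152,640
Remaining days: (22 − 16) × $19,660 = $117,960
Accrued per-day damages: $152,640 + $117,960 = $270,600
Cap: 6% of $2,085,500 = $125,130
Cap at $125,130: $270,600 exceeds the cap → $125,130

Liquidated damages: $125,130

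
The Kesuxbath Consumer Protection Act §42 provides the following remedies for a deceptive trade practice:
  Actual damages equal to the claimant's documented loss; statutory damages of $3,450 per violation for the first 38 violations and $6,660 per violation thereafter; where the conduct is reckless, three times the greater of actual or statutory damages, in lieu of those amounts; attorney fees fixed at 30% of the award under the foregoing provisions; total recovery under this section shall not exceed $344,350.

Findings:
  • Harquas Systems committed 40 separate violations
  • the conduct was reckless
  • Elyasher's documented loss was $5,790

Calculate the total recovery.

$344,350

First 38 violations: 38 × $3,450 = $131,100
Remaining violations: (40 − 38) × $6,660 = $13,320
Statutory damages: $131,100 + $13,320 = $144,420
Greater of actual damages ($5,790) or statutory damages ($144,420): $144,420
Trebled: 3 × $144,420 = $433,260
Attorney fees: 30% of $433,260 = $129,978
Total before cap: $433,260 + $129,978 = $563,238
Cap at $344,350: $563,238 exceeds the cap → $344,350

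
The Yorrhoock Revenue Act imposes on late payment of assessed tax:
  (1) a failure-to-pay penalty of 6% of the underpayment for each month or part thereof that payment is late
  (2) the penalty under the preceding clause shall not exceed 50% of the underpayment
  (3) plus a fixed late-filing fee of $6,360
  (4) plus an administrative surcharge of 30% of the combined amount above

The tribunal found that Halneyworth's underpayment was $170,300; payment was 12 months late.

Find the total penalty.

$118,963

Accrued rate: 6% × 12 = 72%, capped at 50% → 50%
Failure-to-pay penalty: 50% of $170,300 = $85,150
Penalty before surcharge: $85,150 + $6,360 = $91,510
Administrative surcharge: 30% of $91,510 = $27,453
Total penalty: $91,510 + $27,453 = $118,963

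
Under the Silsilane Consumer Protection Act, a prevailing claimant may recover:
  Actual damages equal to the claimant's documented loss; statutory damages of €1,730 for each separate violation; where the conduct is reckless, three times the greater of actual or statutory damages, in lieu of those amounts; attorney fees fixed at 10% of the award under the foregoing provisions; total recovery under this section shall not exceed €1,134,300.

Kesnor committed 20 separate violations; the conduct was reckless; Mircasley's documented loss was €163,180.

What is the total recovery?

€538,494

Statutory damages: 20 × €1,730 = €34,600
Greater of actual damages (€163,180) or statutory damages (€34,600): €163,180
Trebled: 3 × €163,180 = €489,540
Attorney fees: 10% of €489,540 = €48,954
Total before cap: €489,540 + €48,954 = €538,494
Cap at €1,134,300: €538,494 is within the cap, no reduction.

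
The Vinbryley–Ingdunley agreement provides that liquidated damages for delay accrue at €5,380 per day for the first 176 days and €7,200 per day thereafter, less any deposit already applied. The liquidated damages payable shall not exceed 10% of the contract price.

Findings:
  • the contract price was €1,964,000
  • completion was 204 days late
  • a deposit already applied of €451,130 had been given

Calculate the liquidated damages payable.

First 176 days: 176 × €5,380 = €946,880
Remaining days: (204 − 176) × €7,200 = €201,600
Accrued per-day damages: €946,880 + €201,600 = €1,148,480
Less deposit already applied: €1,148,480 − €451,130 = €697,350
Cap: 10% of €1,964,000 = €196,400
Cap at €196,400: €697,350 exceeds the cap → €196,400

€196,400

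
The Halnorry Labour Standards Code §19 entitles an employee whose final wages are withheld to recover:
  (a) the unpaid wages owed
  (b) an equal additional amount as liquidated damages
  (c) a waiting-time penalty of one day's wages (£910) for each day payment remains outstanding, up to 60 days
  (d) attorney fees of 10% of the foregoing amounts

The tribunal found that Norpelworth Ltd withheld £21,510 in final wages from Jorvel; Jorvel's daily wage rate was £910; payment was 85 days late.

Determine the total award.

Liquidated damages (equal amount): £21,510
Penalty days: min(85, 60) = 60
Waiting-time penalty: 60 × £910 = £54,600
Subtotal: £21,510 + £21,510 + £54,600 = £97,620
Attorney fees: 10% of £97,620 = £9,762
Total award: £97,620 + £9,762 = £107,382

£107,382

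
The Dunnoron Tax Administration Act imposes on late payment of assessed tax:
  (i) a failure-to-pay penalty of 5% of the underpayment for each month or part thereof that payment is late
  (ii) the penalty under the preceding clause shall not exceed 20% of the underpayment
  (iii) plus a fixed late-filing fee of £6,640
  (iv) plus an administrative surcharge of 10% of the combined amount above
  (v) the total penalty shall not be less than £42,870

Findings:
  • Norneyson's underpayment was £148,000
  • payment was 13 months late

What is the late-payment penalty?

£42,870

Accrued rate: 5% × 13 = 65%, capped at 20% → 20%
Failure-to-pay penalty: 20% of £148,000 = £29,600
Penalty before surcharge: £29,600 + £6,640 = £36,240
Administrative surcharge: 10% of £36,240 = £3,624
Total penalty: £36,240 + £3,624 = £39,864
Minimum £42,870: £39,864 is below the minimum → £42,870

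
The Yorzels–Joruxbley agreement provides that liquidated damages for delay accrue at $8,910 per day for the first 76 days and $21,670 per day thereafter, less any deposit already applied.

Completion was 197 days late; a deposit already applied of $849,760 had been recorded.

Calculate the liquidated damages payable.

$2,449,470

First 76 days: 76 × $8,910 = $677,160
Remaining days: (197 − 76) × $21,670 = $2,622,070
Accrued per-day damages: $677,160 + $2,622,070 = $3,299,230
Less deposit already applied: $3,299,230 − $849,760 = $2,449,470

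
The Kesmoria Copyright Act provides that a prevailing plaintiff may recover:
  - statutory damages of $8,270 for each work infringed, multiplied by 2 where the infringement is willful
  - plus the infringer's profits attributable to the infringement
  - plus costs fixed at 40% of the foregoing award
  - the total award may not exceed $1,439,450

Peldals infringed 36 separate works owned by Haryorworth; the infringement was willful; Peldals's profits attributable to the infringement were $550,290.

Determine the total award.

Award: $1,439,450

Statutory damages: 36 × $8,270 = $297,720
Doubled: 2 × $297,720 = $595,440
Combined award: $595,440 + $550,290 = $1,145,730
Costs: 40% of $1,145,730 = $458,292
Award plus costs: $1,145,730 + $458,292 = $1,604,022
Cap at $1,439,450: $1,604,022 exceeds the cap → $1,439,450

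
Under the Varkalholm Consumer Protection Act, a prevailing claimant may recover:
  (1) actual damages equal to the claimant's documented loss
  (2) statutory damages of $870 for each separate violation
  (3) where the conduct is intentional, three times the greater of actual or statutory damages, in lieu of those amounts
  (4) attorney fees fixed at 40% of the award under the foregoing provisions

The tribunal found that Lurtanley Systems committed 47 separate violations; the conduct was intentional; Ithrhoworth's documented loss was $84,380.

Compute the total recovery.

Statutory damages: 47 × $870 = $40,890
Greater of actual damages ($84,380) or statutory damages ($40,890): $84,380
Trebled: 3 × $84,380 = $253,140
Attorney fees: 40% of $253,140 = $101,256
Total recovery: $253,140 + $101,256 = $354,396

Total recovery: $354,396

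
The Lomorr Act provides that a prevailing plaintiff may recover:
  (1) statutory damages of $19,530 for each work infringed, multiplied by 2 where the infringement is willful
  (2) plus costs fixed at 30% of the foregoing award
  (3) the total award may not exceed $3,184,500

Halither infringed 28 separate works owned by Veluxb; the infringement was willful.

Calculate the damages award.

Statutory damages: 28 × $19,530 = $546,840
Doubled: 2 × $546,840 = $1,093,680
Costs: 30% of $1,093,680 = $328,104
Award plus costs: $1,093,680 + $328,104 = $1,421,784
Cap at $3,184,500: $1,421,784 is within the cap, no reduction.

$1,421,784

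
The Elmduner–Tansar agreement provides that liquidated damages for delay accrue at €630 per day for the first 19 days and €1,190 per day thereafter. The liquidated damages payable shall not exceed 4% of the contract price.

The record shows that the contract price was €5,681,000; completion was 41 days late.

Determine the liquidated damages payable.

€38,150

First 19 days: 19 × €630 = €11,970
Remaining days: (41 − 19) × €1,190 = €26,180
Accrued per-day damages: €11,970 + €26,180 = €38,150
Cap: 4% of €5,681,000 = €227,240
Cap at €227,240: €38,150 is within the cap, no reduction.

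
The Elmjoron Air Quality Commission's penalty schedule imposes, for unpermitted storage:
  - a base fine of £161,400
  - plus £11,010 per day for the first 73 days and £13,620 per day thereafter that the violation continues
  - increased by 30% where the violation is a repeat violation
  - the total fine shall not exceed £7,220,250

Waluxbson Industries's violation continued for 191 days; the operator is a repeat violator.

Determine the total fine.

First 73 days: 73 × £11,010 = £803,730
Remaining days: (191 − 73) × £13,620 = £1,607,160
Per-day component: £803,730 + £1,607,160 = £2,410,890
Base plus per-day: £161,400 + £2,410,890 = £2,572,290
Enhancement: 30% of £2,572,290 = £771,687
Enhanced fine: £2,572,290 + £771,687 = £3,343,977
Cap at £7,220,250: £3,343,977 is within the cap, no reduction.

£3,343,977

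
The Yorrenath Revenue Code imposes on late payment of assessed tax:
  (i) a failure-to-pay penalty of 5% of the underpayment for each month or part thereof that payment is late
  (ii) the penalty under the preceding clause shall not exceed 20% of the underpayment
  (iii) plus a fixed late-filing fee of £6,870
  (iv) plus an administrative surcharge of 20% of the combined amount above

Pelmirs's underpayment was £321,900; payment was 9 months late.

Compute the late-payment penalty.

Accrued rate: 5% × 9 = 45%, capped at 20% → 20%
Failure-to-pay penalty: 20% of £321,900 = £64,380
Penalty before surcharge: £64,380 + £6,870 = £71,250
Administrative surcharge: 20% of £71,250 = £14,250
Total penalty: £71,250 + £14,250 = £85,500

£85,500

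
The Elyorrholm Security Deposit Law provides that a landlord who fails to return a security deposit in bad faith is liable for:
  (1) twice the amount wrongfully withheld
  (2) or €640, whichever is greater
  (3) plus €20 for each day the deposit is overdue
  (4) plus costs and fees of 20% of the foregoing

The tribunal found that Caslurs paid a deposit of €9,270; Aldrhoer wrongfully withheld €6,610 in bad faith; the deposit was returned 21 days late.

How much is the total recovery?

Doubled: 2 × €6,610 = €13,220
Minimum €640: €13,220 meets the minimum, no increase.
Late-return penalty: 21 × €20 = €420
Damages plus late penalty: €13,220 + €420 = €13,640
Costs and fees: 20% of €13,640 = €2,728
Total recovery: €13,640 + €2,728 = €16,368

€16,368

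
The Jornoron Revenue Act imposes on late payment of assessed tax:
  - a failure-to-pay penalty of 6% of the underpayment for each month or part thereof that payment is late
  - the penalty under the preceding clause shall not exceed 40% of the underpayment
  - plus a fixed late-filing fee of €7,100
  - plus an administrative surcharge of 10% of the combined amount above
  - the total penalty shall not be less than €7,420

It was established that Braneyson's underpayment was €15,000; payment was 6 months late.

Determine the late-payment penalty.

€13,750

Accrued rate: 6% × 6 = 36%, capped at 40% → 36%
Failure-to-pay penalty: 36% of €15,000 = €5,400
Penalty before surcharge: €5,400 + €7,100 = €12,500
Administrative surcharge: 10% of €12,500 = €1,250
Total penalty: €12,500 + €1,250 = €13,750
Minimum €7,420: €13,750 meets the minimum, no increase.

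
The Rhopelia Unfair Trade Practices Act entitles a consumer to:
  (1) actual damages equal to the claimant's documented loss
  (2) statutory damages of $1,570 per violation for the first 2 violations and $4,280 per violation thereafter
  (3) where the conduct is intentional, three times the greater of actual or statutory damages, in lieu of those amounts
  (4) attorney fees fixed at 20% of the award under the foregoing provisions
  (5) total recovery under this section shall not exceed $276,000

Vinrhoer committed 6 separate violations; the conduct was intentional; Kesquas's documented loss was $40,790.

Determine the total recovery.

First 2 violations: 2 × $1,570 = $3,140
Remaining violations: (6 − 2) × $4,280 = $17,120
Statutory damages: $3,140 + $17,120 = $20,260
Greater of actual damages ($40,790) or statutory damages ($20,260): $40,790
Trebled: 3 × $40,790 = $122,370
Attorney fees: 20% of $122,370 = $24,474
Total before cap: $122,370 + $24,474 = $146,844
Cap at $276,000: $146,844 is within the cap, no reduction.

$146,844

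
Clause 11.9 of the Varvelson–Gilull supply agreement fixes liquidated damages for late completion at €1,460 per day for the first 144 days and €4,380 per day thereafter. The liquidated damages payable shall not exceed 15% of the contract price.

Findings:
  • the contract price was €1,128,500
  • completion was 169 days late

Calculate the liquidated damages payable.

First 144 days: 144 × €1,460 = €210,240
Remaining days: (169 − 144) × €4,380 = €109,500
Accrued per-day damages: €210,240 + €109,500 = €319,740
Cap: 15% of €1,128,500 = €169,275
Cap at €169,275: €319,740 exceeds the cap → €169,275

€169,275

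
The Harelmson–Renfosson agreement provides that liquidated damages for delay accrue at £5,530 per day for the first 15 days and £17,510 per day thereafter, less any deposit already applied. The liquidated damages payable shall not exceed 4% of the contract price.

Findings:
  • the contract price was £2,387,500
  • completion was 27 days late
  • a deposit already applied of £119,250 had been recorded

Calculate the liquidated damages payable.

First 15 days: 15 × £5,530 = £82,950
Remaining days: (27 − 15) × £17,510 = £210,120
Accrued per-day damages: £82,950 + £210,120 = £293,070
Less deposit already applied: £293,070 − £119,250 = £173,820
Cap: 4% of £2,387,500 = £95,500
Cap at £95,500: £173,820 exceeds the cap → £95,500

Liquidated damages: £95,500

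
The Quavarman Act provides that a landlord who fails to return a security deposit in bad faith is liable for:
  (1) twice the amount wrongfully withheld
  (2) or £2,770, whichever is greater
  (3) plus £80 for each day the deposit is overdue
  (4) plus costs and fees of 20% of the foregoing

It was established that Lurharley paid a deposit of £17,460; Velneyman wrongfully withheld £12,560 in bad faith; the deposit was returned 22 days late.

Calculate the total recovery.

£32,256

Doubled: 2 × £12,560 = £25,120
Minimum £2,770: £25,120 meets the minimum, no increase.
Late-return penalty: 22 × £80 = £1,760
Damages plus late penalty: £25,120 + £1,760 = £26,880
Costs and fees: 20% of £26,880 = £5,376
Total recovery: £26,880 + £5,376 = £32,256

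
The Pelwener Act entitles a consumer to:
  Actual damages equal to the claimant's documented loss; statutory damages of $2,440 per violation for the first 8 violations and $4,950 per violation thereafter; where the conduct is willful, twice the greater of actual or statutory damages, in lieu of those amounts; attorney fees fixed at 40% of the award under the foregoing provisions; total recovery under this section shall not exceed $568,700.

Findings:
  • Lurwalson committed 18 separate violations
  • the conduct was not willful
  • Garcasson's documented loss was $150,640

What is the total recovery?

$307,524

First 8 violations: 8 × $2,440 = $19,520
Remaining violations: (18 − 8) × $4,950 = $49,500
Statutory damages: $19,520 + $49,500 = $69,020
Conduct not willful: the in-lieu enhancement does not apply.
Actual plus statutory damages: $150,640 + $69,020 = $219,660
Attorney fees: 40% of $219,660 = $87,864
Total before cap: $219,660 + $87,864 = $307,524
Cap at $568,700: $307,524 is within the cap, no reduction.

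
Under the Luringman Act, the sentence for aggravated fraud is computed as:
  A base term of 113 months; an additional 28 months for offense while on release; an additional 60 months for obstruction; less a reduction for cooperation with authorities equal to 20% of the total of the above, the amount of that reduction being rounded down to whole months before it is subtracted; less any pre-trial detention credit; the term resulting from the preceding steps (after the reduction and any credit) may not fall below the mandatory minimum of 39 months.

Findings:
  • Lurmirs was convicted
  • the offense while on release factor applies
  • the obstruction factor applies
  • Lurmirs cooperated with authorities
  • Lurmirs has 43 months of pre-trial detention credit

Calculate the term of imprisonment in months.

Sentence: 118 months

Offense while on release enhancement: +28 months
Obstruction enhancement: +60 months
Adjusted term: 113 months + 28 months + 60 months = 201 months
Cooperation with authorities reduction: 20% of 201 months = 40 months (rounded down)
After reduction: 201 − 40 = 161 months
Less pre-trial detention credit: 161 months − 43 months = 118 months
Minimum 39 months: 118 months meets the minimum, no increase.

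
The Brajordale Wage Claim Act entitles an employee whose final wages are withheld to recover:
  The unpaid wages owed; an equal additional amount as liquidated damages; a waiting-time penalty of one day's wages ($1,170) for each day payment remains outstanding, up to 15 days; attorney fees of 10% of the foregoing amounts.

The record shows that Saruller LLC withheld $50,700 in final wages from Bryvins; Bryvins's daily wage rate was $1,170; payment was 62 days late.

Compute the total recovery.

Liquidated damages (equal amount): $50,700
Penalty days: min(62, 15) = 15
Waiting-time penalty: 15 × $1,170 = $17,550
Subtotal: $50,700 + $50,700 + $17,550 = $118,950
Attorney fees: 10% of $118,950 = $11,895
Total award: $118,950 + $11,895 = $130,845

$130,845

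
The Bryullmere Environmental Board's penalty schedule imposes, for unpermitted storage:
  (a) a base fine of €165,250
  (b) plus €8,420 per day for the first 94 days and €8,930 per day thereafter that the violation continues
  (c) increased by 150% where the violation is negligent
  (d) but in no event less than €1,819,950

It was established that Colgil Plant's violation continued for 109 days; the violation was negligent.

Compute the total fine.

€2,726,700

First 94 days: 94 × €8,420 = €791,480
Remaining days: (109 − 94) × €8,930 = €133,950
Per-day component: €791,480 + €133,950 = €925,430
Base plus per-day: €165,250 + €925,430 = €1,090,680
Enhancement: 150% of €1,090,680 = €1,636,020
Enhanced fine: €1,090,680 + €1,636,020 = €2,726,700
Minimum €1,819,950: €2,726,700 meets the minimum, no increase.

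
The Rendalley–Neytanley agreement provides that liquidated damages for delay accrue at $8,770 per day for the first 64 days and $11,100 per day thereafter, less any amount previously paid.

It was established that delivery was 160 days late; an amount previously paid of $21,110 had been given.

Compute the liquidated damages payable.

$1,605,770

First 64 days: 64 × $8,770 = $561,280
Remaining days: (160 − 64) × $11,100 = $1,065,600
Accrued per-day damages: $561,280 + $1,065,600 = $1,626,880
Less amount previously paid: $1,626,880 − $21,110 = $1,605,770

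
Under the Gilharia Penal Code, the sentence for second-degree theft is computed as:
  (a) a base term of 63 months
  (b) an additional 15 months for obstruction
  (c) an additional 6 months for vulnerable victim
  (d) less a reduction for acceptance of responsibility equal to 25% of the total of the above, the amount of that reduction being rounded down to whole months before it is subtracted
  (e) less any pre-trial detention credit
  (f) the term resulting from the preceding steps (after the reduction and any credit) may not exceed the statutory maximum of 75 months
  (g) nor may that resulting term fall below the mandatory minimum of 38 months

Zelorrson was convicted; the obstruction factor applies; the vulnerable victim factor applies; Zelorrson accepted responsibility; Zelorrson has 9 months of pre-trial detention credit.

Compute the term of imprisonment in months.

54 months

Obstruction enhancement: +15 months
Vulnerable victim enhancement: +6 months
Adjusted term: 63 months + 15 months + 6 months = 84 months
Acceptance of responsibility reduction: 25% of 84 months = 21 months (rounded down)
After reduction: 84 − 21 = 63 months
Less pre-trial detention credit: 63 months − 9 months = 54 months
Cap at 75 months: 54 months is within the cap, no reduction.
Minimum 38 months: 54 months meets the minimum, no increase.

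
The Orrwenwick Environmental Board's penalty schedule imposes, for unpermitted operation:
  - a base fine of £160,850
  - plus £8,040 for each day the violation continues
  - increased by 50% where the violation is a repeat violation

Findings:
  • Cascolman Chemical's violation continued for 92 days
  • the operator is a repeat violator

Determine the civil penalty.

Per-day component: 92 × £8,040 = £739,680
Base plus per-day: £160,850 + £739,680 = £900,530
Enhancement: 50% of £900,530 = £450,265
Enhanced fine: £900,530 + £450,265 = £1,350,795

£1,350,795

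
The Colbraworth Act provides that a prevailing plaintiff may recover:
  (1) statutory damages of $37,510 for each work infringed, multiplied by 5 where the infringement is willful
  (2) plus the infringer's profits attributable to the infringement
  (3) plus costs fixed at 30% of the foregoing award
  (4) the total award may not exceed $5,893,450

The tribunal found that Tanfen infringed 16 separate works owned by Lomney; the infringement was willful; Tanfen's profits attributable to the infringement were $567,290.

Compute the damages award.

$4,638,517

Statutory damages: 16 × $37,510 = $600,160
Multiplied by 5: 5 × $600,160 = $3,000,800
Combined award: $3,000,800 + $567,290 = $3,568,090
Costs: 30% of $3,568,090 = $1,070,427
Award plus costs: $3,568,090 + $1,070,427 = $4,638,517
Cap at $5,893,450: $4,638,517 is within the cap, no reduction.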